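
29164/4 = 7291 = 7291.00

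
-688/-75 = 9+13/75 ≈ 9.17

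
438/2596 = 219/1298 ≈ 0.169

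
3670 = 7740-4070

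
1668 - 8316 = -6648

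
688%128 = 48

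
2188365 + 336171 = 2524536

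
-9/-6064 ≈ 0.00148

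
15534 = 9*1726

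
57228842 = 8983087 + 48245755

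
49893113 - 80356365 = -30463252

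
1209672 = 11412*106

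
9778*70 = 684460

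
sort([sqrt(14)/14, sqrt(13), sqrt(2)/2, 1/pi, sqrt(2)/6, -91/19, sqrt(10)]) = [-91/19, sqrt(2)/6, sqrt(14)/14, 1/pi, sqrt(2)/2, sqrt(10), sqrt(13)]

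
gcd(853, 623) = 1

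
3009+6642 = 9651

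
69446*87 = 6041802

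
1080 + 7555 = 8635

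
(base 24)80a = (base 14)197c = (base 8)11012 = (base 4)1020022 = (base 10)4618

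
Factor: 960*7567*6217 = 2^6*3^1*5^1*7^1*23^1*47^1*6217^1 = 45162277440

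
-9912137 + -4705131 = -14617268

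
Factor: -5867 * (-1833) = 3^1 * 13^1 * 47^1 * 5867^1 = 10754211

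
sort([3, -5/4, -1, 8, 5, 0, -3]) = [-3, -5/4, -1, 0, 3, 5, 8]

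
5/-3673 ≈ -0.00136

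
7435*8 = 59480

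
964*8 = 7712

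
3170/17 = 186 + 8/17 ≈ 186.47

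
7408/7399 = 1 + 9/7399 ≈ 1.00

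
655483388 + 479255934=1134739322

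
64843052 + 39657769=104500821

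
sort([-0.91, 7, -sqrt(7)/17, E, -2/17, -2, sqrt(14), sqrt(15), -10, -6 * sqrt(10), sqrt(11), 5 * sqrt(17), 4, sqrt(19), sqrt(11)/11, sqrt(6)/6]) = [-6 * sqrt(10), -10, -2, -0.91, -sqrt(7)/17, -2/17, sqrt(11)/11, sqrt(6)/6, E, sqrt(11), sqrt(14), sqrt(15), 4, sqrt(19), 7, 5 * sqrt(17)]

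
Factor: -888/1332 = -1 * 2^1 * 3^(-1) = -2/3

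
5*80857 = 404285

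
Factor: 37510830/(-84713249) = -1 * 2^1 * 3^3 * 5^1 * 7^1 * 89^1 * 181^(-1) * 223^1 * 468029^(-1)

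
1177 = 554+623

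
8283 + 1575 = 9858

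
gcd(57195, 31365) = 1845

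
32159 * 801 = 25759359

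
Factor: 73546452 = 2^2 * 3^2 * 7^2 * 173^1 * 241^1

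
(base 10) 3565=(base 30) 3sp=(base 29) 46r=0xded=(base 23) 6h0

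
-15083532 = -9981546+-5101986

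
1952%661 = 630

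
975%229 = 59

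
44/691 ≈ 0.0637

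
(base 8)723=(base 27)h8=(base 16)1d3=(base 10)467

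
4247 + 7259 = 11506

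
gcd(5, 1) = 1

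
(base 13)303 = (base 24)l6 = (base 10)510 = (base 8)776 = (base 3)200220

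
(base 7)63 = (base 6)113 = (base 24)1l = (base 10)45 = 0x2d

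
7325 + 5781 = 13106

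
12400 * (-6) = -74400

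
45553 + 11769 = 57322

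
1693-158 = 1535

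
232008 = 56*4143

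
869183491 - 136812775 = 732370716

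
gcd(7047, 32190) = 87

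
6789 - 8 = 6781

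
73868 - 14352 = 59516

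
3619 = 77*47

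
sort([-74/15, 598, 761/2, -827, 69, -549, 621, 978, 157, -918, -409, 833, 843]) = [-918, -827, -549, -409, -74/15, 69, 157, 761/2, 598, 621, 833, 843, 978]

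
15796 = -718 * (-22)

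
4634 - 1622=3012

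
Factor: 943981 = 31^1*37^1*823^1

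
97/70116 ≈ 0.00138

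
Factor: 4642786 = 2^1*2321393^1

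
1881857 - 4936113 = -3054256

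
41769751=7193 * 5807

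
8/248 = 1/31 ≈ 0.0323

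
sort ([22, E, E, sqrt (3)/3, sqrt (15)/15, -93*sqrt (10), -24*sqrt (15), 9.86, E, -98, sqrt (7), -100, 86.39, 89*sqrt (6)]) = [-93*sqrt (10), -100, -98, -24*sqrt (15), sqrt (15)/15, sqrt (3)/3, sqrt (7), E, E, E, 9.86, 22, 86.39, 89*sqrt (6)]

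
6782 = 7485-703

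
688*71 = 48848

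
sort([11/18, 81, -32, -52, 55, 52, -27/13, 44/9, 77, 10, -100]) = [-100, -52, -32, -27/13, 11/18, 44/9, 10, 52, 55, 77, 81]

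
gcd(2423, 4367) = 1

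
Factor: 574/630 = 3^ (-2) * 5^ (-1) * 41^1 = 41/45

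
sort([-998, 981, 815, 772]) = [-998, 772, 815, 981]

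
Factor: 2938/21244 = 2^(-1)*13^1*47^(-1) = 13/94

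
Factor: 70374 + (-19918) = 2^3*7^1*17^1*53^1 = 50456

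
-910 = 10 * (-91)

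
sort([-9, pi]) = [-9, pi]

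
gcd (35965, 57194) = 1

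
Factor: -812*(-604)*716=2^6*7^1*29^1*151^1*179^1=351160768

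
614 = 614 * 1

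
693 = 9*77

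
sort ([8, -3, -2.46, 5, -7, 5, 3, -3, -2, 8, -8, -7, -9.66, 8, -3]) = [-9.66, -8, -7, -7, -3, -3, -3, -2.46, -2, 3, 5, 5, 8, 8, 8]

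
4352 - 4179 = 173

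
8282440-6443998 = 1838442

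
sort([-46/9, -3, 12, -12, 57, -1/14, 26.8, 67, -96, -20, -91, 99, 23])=[-96, -91, -20, -12, -46/9, -3, -1/14, 12, 23, 26.8, 57, 67, 99]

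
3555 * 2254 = 8012970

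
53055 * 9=477495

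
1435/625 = 2+37/125 ≈ 2.30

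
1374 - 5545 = -4171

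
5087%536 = 263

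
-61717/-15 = 4114 + 7/15 ≈ 4114.47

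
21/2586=7/862 ≈ 0.00812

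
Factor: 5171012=2^2*7^1*11^1*103^1*163^1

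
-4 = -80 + 76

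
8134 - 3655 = 4479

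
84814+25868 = 110682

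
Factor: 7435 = 5^1 * 1487^1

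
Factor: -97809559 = -1*41^1*2385599^1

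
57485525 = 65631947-8146422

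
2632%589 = 276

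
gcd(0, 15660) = 15660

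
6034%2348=1338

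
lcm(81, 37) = 2997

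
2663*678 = 1805514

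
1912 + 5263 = 7175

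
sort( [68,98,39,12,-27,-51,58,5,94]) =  [-51,-27,5,12,39,58,68,94,98]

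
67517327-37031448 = 30485879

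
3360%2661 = 699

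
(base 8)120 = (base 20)40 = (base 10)80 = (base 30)2k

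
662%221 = 220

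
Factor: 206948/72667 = 2^2 * 7^(-1) * 19^1 * 389^1 * 1483^(-1) = 29564/10381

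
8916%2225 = 16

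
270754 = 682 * 397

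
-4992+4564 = -428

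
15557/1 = 15557 = 15557.00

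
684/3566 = 342/1783 ≈ 0.192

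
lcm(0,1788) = 0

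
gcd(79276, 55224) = 4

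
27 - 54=-27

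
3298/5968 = 1649/2984 ≈ 0.553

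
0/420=0=0.00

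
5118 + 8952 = 14070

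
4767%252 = 231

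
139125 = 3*46375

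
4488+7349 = 11837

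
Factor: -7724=-1*2^2*1931^1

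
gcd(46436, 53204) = 188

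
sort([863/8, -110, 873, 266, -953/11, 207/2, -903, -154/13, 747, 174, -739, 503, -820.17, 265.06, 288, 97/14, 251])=[-903, -820.17, -739, -110, -953/11, -154/13, 97/14, 207/2, 863/8, 174, 251, 265.06, 266, 288, 503, 747, 873]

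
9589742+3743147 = 13332889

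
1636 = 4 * 409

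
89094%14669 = 1080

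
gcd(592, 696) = 8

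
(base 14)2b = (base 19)21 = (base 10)39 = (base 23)1g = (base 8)47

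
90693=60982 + 29711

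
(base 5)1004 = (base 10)129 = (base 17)7a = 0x81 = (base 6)333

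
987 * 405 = 399735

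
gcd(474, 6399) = 237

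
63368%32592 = 30776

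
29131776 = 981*29696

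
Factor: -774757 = -1 * 774757^1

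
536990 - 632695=-95705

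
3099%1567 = 1532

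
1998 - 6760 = -4762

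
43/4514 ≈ 0.00953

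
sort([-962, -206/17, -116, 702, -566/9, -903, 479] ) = [-962, -903, -116, -566/9, -206/17, 479, 702] 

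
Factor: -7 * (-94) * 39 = 2^1 * 3^1 * 7^1 * 13^1 * 47^1 = 25662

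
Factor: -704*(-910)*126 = 2^8*3^2*5^1*7^2*11^1*13^1 = 80720640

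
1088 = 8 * 136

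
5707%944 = 43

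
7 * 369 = 2583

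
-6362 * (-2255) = 14346310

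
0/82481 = 0 = 0.00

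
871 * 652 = 567892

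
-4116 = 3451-7567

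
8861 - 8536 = 325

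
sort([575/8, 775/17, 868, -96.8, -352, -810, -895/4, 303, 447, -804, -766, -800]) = [-810, -804, -800, -766, -352, -895/4, -96.8, 775/17, 575/8, 303, 447, 868]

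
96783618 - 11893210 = 84890408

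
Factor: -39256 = -1*2^3*7^1*701^1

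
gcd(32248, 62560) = 8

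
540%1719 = 540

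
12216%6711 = 5505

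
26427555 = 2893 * 9135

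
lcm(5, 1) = 5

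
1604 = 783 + 821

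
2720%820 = 260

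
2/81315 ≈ 0.0000246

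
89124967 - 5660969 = 83463998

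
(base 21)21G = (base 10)919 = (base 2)1110010111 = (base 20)25J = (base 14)499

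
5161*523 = 2699203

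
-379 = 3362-3741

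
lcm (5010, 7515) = 15030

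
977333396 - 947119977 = 30213419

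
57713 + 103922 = 161635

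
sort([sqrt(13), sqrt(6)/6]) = [sqrt(6)/6, sqrt(13)]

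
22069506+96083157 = 118152663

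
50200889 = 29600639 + 20600250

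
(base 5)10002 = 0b1001110011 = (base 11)520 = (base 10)627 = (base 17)22f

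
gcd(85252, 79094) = 2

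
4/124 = 1/31 ≈ 0.0323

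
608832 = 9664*63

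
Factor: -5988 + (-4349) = -1*10337^1 = -10337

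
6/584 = 3/292 ≈ 0.0103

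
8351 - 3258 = 5093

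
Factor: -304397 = -1*43^1*7079^1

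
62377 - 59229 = 3148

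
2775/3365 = 555/673 ≈ 0.825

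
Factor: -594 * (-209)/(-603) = -1 * 2^1 * 3^1 * 11^2 * 19^1 * 67^(-1) = -13794/67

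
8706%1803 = 1494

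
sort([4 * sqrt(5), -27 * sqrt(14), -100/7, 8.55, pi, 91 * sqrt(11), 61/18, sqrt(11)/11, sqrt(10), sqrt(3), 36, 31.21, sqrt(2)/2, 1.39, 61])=[-27 * sqrt(14), -100/7, sqrt(11)/11, sqrt(2)/2, 1.39, sqrt(3), pi, sqrt(10), 61/18, 8.55, 4 * sqrt(5), 31.21, 36, 61, 91 * sqrt(11)]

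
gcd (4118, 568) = 142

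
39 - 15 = 24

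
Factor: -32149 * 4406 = -1 * 2^1 * 13^1 * 2203^1 * 2473^1 = -141648494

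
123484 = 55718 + 67766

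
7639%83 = 3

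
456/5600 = 57/700 ≈ 0.0814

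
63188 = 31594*2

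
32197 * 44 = 1416668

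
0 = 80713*0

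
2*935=1870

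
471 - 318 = 153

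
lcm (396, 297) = 1188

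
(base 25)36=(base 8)121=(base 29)2n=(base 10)81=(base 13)63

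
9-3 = 6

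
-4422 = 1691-6113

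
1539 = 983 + 556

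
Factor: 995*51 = 3^1*5^1*17^1*199^1 = 50745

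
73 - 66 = 7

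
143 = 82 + 61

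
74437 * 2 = 148874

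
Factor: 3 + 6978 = 3^1*13^1*179^1 = 6981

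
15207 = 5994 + 9213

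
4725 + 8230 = 12955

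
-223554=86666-310220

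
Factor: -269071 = -1*11^1*61^1*401^1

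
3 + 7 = 10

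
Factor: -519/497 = -1 * 3^1 * 7^(-1) * 71^(-1) * 173^1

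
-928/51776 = -29/1618 ≈ -0.0179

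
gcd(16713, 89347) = 1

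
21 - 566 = -545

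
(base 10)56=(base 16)38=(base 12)48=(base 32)1o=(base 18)32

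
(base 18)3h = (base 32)27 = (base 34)23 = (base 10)71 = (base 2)1000111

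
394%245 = 149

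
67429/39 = 1728 + 37/39 ≈ 1728.95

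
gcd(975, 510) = 15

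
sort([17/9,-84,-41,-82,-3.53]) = [-84,-82,-41,-3.53,17/9]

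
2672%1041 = 590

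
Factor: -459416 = -1*2^3*57427^1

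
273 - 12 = 261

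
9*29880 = 268920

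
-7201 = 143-7344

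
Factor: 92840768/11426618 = 2^5 * 7^(-1) * 17^(-1) * 41^(-1) * 1171^(-1) * 1450637^1 = 46420384/5713309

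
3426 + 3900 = 7326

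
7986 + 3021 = 11007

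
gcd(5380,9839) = 1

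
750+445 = 1195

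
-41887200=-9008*4650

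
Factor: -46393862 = -1*2^1*127^1*182653^1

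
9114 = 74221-65107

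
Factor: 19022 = 2^1 * 9511^1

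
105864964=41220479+64644485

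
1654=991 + 663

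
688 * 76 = 52288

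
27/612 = 3/68 ≈ 0.0441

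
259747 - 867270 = -607523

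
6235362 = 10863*574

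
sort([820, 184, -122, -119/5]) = [-122, -119/5, 184, 820]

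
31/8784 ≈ 0.00353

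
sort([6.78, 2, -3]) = [-3, 2, 6.78]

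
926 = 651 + 275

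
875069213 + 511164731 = 1386233944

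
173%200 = 173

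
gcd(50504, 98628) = 4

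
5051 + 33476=38527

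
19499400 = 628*31050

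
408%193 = 22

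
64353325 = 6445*9985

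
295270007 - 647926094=-352656087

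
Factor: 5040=2^4*3^2*5^1*7^1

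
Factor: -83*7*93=-1*3^1*7^1*31^1*83^1=-54033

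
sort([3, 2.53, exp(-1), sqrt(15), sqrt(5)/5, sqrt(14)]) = [exp(-1), sqrt(5)/5, 2.53, 3, sqrt(14), sqrt(15)]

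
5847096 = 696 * 8401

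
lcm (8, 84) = 168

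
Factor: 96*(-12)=-1*2^7*3^2=-1152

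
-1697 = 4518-6215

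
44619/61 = 731+28/61 ≈ 731.46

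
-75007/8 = -9375-7/8 ≈ -9375.88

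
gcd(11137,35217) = 301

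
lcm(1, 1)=1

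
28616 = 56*511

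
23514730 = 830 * 28331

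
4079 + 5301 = 9380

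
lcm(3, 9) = 9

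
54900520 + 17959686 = 72860206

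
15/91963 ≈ 0.000163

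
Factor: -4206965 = -1 * 5^1 * 7^1 * 120199^1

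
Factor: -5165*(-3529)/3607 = 5^1*1033^1*3529^1*3607^(-1) = 18227285/3607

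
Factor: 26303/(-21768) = -1*2^(-3)*3^(-1)*29^1 = -29/24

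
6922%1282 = 512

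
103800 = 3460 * 30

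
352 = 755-403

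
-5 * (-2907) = 14535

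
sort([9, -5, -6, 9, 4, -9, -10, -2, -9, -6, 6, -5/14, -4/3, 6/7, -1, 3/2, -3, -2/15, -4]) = [-10, -9, -9, -6, -6, -5, -4, -3, -2, -4/3, -1, -5/14, -2/15, 6/7, 3/2, 4, 6, 9, 9]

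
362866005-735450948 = -372584943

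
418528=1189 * 352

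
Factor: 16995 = 3^1*5^1*11^1*103^1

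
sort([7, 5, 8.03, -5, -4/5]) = [-5, -4/5, 5, 7, 8.03]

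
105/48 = 2 + 3/16 ≈ 2.19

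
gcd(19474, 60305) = 7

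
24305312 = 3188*7624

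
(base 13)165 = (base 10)252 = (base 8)374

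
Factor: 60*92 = 2^4*3^1*5^1*23^1 = 5520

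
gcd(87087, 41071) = 1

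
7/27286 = 1/3898 ≈ 0.000257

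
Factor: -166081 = -1 * 166081^1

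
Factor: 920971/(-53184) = -1*2^(-6)*3^(-1)*277^(-1)*920971^1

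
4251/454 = 9 + 165/454 ≈ 9.36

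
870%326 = 218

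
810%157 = 25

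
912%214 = 56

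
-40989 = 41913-82902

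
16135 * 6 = 96810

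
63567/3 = 21189 = 21189.00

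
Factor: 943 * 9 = 3^2 * 23^1 * 41^1 = 8487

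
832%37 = 18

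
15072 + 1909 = 16981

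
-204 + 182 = -22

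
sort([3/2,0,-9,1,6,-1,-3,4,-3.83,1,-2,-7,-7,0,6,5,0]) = [-9,-7,-7,-3.83,-3,-2,-1,0,0,0,1,1,3/2,4,5,6,6]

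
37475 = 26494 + 10981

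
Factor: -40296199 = -1*1381^1*29179^1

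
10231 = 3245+6986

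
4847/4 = 1211 + 3/4 = 1211.75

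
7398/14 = 528 + 3/7 ≈ 528.43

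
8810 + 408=9218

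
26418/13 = 2032+2/13≈2032.15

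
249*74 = 18426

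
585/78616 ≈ 0.00744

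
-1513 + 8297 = 6784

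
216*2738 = 591408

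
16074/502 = 8037/251≈32.02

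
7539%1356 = 759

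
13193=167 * 79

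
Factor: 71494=2^1 * 35747^1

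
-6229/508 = -12 - 133/508 ≈ -12.26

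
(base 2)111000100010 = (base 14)1466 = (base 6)24430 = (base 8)7042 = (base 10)3618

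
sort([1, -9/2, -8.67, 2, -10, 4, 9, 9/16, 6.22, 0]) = [-10, -8.67, -9/2, 0, 9/16, 1, 2, 4, 6.22, 9]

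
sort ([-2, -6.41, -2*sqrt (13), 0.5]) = [-2*sqrt (13), -6.41, -2, 0.5]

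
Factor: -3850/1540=-1 * 2^(-1) * 5^1=-5/2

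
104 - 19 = 85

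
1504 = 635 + 869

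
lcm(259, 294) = 10878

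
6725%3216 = 293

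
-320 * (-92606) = 29633920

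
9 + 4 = 13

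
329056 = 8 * 41132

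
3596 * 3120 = 11219520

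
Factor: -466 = -1 * 2^1 * 233^1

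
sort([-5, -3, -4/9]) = [-5, -3, -4/9]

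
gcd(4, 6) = 2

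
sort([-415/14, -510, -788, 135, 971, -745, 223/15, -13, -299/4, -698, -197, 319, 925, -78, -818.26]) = [-818.26, -788, -745, -698, -510, -197, -78, -299/4, -415/14, -13, 223/15, 135, 319, 925, 971]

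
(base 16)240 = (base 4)21000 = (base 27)l9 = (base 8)1100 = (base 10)576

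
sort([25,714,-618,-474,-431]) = [-618,-474,-431,25,714]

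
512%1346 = 512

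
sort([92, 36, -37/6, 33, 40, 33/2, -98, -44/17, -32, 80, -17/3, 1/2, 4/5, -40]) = [-98, -40, -32, -37/6, -17/3, -44/17, 1/2, 4/5, 33/2, 33, 36, 40, 80, 92]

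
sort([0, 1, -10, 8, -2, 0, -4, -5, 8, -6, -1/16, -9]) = [-10, -9, -6, -5, -4, -2, -1/16, 0, 0, 1, 8, 8]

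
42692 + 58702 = 101394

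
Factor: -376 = -1*2^3*47^1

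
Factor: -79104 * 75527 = -1 * 2^8 * 3^1 * 103^1 * 75527^1 = -5974487808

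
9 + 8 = 17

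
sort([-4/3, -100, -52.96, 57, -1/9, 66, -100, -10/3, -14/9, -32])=[-100, -100, -52.96, -32, -10/3, -14/9, -4/3, -1/9, 57, 66]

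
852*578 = 492456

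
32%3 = 2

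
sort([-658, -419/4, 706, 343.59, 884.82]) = [-658, -419/4, 343.59, 706, 884.82]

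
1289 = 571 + 718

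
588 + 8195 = 8783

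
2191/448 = 313/64 ≈ 4.89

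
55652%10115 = 5077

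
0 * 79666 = 0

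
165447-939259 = -773812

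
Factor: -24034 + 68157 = 44123^1 = 44123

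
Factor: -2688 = -1*2^7*3^1*7^1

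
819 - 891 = -72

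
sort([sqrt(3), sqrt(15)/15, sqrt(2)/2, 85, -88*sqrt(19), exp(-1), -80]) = [-88*sqrt(19), -80, sqrt(15)/15, exp(-1), sqrt(2)/2, sqrt(3), 85]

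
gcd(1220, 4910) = 10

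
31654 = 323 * 98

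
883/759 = 1 + 124/759 ≈ 1.16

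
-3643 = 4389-8032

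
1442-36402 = -34960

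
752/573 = 1 + 179/573 ≈ 1.31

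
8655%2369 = 1548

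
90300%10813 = 3796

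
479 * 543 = 260097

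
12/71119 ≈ 0.000169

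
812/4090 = 406/2045 ≈ 0.199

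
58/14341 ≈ 0.00404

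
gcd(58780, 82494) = 2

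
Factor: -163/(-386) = 2^(-1)*163^1*193^(-1)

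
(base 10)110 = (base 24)4e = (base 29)3n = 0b1101110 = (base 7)215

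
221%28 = 25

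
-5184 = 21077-26261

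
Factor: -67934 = -1*2^1*33967^1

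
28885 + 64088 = 92973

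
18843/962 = 19 + 565/962≈19.59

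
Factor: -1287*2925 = -1*3^4*5^2*11^1*13^2 = -3764475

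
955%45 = 10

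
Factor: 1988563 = 1988563^1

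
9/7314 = 3/2438 ≈ 0.00123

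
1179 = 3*393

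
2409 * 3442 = 8291778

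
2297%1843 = 454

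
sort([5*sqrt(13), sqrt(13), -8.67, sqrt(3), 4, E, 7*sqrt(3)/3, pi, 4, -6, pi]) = [-8.67, -6, sqrt(3), E, pi, pi, sqrt(13), 4, 4, 7*sqrt(3)/3, 5*sqrt(13)]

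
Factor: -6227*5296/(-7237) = 2^4*13^1*331^1*479^1*7237^(-1) = 32978192/7237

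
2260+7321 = 9581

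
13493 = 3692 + 9801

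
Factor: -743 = -1*743^1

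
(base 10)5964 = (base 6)43340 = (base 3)22011220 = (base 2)1011101001100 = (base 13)293a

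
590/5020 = 59/502 ≈ 0.118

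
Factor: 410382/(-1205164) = -1*2^(-1)*3^2*7^1*17^(-1)*37^(-1)*479^(-1)*3257^1 = -205191/602582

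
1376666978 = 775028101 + 601638877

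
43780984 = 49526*884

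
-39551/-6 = 6591 + 5/6 ≈ 6591.83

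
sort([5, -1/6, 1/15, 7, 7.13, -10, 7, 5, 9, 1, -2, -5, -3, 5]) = [-10, -5, -3, -2, -1/6, 1/15, 1, 5, 5, 5, 7, 7, 7.13, 9]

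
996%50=46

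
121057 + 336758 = 457815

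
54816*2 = 109632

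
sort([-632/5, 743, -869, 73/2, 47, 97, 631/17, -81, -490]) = [-869, -490, -632/5, -81, 73/2, 631/17, 47, 97, 743]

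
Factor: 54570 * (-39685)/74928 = -1 * 2^(-3) * 5^2 * 7^(-1) * 17^1 * 107^1 * 223^(-1) * 7937^1 = -360935075/12488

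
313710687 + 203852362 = 517563049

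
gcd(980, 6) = 2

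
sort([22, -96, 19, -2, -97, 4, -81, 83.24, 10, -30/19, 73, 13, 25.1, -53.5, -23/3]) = [-97, -96, -81, -53.5, -23/3, -2, -30/19, 4, 10, 13, 19, 22, 25.1, 73, 83.24]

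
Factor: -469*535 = -1*5^1*7^1*67^1*107^1 = -250915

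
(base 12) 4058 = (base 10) 6980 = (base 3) 100120112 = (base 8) 15504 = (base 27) 9fe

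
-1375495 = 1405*(-979)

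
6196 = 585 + 5611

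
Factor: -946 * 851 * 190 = -1 * 2^2 * 5^1 * 11^1 * 19^1 * 23^1 * 37^1 * 43^1 = -152958740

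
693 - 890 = -197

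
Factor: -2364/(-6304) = 2^(-3)*3^1 = 3/8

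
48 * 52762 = 2532576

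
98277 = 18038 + 80239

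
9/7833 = 3/2611 ≈ 0.00115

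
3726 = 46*81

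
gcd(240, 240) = 240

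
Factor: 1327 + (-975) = 2^5 * 11^1 = 352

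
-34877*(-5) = 174385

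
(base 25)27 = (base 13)45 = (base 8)71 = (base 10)57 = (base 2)111001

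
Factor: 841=29^2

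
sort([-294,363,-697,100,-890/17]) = [-697,-294,-890/17,100,363]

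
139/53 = 2 + 33/53 ≈ 2.62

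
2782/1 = 2782 = 2782.00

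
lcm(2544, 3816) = 7632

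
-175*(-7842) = 1372350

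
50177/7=7168 + 1/7≈7168.14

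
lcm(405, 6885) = 6885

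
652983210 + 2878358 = 655861568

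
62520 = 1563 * 40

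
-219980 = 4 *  (-54995) 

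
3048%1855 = 1193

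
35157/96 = 11719/32 ≈ 366.22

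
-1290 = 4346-5636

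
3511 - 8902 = -5391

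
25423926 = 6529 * 3894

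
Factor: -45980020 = -1*2^2*5^1*2299001^1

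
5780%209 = 137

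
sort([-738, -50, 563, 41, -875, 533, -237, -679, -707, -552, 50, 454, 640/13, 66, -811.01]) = [-875, -811.01, -738, -707, -679, -552, -237, -50, 41, 640/13, 50, 66, 454, 533, 563]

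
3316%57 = 10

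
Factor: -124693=-1 * 124693^1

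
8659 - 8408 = 251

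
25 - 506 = -481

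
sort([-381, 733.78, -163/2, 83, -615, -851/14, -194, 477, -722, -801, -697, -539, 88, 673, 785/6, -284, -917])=[-917, -801, -722, -697, -615, -539, -381, -284, -194, -163/2, -851/14, 83, 88, 785/6, 477, 673, 733.78]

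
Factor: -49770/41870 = -1*3^2*7^1*53^(-1) = -63/53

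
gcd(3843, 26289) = 9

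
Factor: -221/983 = -1*13^1*17^1*983^(-1)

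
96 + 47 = 143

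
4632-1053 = 3579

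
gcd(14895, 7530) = 15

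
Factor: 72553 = 13^1*5581^1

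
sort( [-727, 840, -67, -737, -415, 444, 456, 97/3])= [-737, -727, -415, -67, 97/3, 444, 456, 840]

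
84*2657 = 223188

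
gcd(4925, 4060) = 5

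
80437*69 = 5550153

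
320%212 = 108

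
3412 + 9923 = 13335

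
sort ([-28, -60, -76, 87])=[-76, -60, -28, 87]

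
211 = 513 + -302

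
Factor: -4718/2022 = -1*3^(-1)*7^1 = -7/3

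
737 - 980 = -243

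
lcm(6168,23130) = 92520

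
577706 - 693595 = -115889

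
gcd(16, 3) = 1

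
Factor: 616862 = 2^1 * 17^1 * 18143^1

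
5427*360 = 1953720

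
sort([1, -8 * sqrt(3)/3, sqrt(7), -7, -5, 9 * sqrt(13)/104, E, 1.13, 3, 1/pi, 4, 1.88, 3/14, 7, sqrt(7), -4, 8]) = [-7, -5, -8 * sqrt(3)/3, -4, 3/14, 9 * sqrt(13)/104, 1/pi, 1, 1.13, 1.88, sqrt(7), sqrt(7), E, 3, 4, 7, 8]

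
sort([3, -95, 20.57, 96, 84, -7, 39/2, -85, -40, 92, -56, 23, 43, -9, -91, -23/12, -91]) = [-95, -91, -91, -85, -56, -40, -9, -7, -23/12, 3, 39/2, 20.57, 23, 43, 84, 92, 96]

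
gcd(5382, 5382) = 5382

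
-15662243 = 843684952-859347195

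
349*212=73988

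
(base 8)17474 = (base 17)1ab6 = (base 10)7996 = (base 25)cjl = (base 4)1330330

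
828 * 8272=6849216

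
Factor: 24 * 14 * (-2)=-1 * 2^5 * 3^1 * 7^1=-672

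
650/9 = 72 + 2/9 ≈ 72.22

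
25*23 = 575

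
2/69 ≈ 0.0290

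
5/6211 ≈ 0.000805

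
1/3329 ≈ 0.000300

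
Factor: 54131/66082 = 2^(-1)*7^1*11^1*47^(-1) = 77/94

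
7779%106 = 41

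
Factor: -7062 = -1 * 2^1 * 3^1 * 11^1 * 107^1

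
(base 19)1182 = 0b1110011001110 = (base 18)14dc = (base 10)7374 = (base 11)55a4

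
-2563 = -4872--2309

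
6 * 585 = 3510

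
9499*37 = 351463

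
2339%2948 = 2339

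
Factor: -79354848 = -1*2^5*3^1*826613^1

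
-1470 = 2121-3591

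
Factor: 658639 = 658639^1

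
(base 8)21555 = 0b10001101101101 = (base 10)9069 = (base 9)13386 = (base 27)cbo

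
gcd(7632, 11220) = 12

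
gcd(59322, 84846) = 6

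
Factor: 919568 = 2^4*13^1*4421^1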